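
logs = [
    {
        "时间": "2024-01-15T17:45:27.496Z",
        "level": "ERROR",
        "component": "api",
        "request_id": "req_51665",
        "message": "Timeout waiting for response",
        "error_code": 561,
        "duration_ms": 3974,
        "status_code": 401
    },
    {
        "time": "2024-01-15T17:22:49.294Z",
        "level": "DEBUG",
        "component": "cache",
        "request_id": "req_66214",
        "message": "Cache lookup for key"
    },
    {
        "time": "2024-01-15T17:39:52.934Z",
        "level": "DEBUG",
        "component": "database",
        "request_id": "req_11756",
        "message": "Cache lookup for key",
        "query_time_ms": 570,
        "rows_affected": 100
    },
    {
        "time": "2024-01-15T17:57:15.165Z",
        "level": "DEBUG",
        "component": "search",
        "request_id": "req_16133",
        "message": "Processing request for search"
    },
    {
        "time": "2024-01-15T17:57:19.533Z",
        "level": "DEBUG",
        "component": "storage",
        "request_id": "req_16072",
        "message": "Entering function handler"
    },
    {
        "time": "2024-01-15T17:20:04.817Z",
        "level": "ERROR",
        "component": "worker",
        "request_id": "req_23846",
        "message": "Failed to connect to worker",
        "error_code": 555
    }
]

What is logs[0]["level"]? "ERROR"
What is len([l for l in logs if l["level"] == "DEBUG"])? 4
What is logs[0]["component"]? "api"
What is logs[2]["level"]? "DEBUG"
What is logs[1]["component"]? "cache"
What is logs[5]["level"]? "ERROR"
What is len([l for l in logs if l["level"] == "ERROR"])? 2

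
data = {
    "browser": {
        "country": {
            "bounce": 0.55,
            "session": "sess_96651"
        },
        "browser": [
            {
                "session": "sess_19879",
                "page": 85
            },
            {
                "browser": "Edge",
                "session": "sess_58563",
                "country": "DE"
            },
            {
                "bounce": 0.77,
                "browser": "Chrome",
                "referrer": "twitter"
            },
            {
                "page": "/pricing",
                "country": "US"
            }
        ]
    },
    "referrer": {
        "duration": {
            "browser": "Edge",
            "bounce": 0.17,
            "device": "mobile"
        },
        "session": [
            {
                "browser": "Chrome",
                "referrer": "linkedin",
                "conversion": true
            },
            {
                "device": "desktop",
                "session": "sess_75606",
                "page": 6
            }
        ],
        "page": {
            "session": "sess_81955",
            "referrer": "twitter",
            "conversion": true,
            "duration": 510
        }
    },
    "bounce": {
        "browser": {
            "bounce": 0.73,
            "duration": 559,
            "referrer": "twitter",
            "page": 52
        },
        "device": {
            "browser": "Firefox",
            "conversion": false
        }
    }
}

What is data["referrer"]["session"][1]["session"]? "sess_75606"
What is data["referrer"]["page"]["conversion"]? True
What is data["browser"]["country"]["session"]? "sess_96651"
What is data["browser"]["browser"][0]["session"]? "sess_19879"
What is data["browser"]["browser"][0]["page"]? 85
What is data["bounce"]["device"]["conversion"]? False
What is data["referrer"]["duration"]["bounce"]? 0.17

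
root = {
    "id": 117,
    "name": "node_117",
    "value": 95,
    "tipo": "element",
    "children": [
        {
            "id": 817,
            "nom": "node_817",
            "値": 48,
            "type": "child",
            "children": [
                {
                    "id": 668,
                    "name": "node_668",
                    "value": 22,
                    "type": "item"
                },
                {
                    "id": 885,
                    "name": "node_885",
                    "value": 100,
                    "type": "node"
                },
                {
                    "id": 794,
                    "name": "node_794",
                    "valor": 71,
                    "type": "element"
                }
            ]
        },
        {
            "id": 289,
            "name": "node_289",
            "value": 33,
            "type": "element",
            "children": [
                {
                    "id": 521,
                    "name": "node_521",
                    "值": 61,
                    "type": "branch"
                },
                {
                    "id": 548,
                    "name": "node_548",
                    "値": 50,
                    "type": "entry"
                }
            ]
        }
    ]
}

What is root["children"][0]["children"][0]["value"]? 22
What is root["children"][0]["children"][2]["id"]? 794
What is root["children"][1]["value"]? 33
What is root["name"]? "node_117"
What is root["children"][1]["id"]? 289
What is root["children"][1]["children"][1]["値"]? 50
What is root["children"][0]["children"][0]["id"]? 668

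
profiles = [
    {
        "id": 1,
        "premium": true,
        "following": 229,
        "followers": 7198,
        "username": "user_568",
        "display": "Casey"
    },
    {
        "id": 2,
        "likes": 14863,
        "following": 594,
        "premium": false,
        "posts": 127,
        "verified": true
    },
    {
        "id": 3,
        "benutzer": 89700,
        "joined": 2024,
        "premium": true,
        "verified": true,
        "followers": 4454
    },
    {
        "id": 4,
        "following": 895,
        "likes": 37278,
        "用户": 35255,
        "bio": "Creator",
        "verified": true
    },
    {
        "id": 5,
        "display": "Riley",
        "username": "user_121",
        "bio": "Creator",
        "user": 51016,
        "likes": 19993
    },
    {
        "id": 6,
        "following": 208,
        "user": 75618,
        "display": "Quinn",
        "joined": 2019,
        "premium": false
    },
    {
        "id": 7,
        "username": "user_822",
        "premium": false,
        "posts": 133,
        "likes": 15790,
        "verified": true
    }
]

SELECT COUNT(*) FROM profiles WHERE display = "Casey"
1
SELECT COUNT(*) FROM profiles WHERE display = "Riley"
1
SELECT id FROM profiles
[1, 2, 3, 4, 5, 6, 7]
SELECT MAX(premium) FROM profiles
True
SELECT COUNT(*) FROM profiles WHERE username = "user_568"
1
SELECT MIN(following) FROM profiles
208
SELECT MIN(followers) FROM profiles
4454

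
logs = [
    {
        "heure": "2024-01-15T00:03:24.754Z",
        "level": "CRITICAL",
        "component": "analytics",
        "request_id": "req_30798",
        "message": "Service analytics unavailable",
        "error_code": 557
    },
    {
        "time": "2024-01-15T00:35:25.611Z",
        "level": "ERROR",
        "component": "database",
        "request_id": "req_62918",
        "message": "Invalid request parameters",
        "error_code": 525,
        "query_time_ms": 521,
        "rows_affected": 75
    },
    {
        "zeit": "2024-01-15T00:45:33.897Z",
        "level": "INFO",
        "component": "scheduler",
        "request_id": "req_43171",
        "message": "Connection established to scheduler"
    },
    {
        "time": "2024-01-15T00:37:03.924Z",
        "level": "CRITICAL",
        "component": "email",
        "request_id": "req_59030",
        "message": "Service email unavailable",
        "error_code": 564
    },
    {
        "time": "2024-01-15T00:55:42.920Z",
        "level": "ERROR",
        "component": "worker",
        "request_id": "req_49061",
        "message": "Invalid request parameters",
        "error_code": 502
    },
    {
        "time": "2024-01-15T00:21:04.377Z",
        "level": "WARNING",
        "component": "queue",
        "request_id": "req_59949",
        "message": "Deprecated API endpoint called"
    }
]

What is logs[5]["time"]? "2024-01-15T00:21:04.377Z"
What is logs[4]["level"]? "ERROR"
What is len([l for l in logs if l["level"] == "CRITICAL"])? 2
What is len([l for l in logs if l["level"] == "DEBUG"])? 0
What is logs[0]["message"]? "Service analytics unavailable"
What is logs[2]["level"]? "INFO"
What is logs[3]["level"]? "CRITICAL"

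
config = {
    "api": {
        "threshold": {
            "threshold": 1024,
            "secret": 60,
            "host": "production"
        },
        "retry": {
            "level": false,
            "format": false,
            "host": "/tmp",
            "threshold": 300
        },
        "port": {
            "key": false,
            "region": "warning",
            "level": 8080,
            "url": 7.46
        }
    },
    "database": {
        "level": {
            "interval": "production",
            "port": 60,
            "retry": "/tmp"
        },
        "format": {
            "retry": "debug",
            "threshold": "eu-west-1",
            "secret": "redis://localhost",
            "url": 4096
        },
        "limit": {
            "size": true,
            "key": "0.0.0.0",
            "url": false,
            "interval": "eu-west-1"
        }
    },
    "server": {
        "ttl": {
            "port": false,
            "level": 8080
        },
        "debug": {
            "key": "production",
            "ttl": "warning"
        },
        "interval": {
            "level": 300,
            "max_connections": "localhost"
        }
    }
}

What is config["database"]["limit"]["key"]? "0.0.0.0"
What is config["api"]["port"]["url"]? 7.46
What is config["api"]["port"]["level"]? 8080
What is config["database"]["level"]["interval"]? "production"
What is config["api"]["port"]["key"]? False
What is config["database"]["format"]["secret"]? "redis://localhost"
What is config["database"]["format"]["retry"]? "debug"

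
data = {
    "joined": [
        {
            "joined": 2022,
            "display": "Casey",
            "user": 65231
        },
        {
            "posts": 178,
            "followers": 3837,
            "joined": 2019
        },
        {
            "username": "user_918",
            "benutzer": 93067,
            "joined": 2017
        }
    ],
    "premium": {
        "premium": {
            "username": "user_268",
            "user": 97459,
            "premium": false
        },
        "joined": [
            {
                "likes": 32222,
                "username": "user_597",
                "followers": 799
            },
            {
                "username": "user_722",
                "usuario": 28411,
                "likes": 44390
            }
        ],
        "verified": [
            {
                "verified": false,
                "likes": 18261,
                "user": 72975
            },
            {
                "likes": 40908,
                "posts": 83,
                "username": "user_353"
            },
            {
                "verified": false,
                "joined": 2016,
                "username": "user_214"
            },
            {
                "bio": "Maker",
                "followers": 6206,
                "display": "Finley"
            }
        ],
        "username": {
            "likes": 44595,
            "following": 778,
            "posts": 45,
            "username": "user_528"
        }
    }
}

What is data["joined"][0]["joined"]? 2022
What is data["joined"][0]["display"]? "Casey"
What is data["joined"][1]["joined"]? 2019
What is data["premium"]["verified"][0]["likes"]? 18261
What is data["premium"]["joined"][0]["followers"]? 799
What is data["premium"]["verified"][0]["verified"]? False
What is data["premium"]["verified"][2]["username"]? "user_214"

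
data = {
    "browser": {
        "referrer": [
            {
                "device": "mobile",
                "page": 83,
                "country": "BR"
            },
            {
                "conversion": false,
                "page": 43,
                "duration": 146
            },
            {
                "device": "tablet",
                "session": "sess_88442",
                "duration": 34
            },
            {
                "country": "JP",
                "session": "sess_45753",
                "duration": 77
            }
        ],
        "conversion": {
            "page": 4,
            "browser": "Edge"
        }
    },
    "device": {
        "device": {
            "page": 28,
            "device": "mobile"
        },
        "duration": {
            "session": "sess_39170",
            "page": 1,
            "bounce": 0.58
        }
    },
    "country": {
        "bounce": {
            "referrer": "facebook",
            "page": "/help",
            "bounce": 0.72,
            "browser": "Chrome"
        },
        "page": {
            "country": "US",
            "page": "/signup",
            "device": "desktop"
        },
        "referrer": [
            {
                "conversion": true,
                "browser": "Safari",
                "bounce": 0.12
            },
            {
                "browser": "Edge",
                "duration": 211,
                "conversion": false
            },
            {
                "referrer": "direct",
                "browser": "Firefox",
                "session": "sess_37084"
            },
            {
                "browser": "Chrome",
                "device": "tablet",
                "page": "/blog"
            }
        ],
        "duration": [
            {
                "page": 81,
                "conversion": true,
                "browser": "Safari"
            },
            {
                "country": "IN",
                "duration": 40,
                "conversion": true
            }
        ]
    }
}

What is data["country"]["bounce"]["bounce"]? 0.72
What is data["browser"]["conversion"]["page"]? 4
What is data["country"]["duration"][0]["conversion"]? True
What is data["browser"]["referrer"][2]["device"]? "tablet"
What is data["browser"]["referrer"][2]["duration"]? 34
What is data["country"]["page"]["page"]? "/signup"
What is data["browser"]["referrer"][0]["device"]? "mobile"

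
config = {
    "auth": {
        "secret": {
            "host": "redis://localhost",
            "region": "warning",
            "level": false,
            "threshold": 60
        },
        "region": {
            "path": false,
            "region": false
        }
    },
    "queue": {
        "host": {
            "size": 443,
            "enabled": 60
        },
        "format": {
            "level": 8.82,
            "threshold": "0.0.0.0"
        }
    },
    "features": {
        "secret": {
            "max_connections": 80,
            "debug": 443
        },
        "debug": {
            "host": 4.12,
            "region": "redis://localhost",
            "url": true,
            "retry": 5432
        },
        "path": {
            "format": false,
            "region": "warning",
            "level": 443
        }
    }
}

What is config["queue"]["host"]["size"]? 443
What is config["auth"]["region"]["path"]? False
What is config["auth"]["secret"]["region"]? "warning"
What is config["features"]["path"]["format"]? False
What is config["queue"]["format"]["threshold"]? "0.0.0.0"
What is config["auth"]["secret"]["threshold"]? 60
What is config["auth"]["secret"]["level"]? False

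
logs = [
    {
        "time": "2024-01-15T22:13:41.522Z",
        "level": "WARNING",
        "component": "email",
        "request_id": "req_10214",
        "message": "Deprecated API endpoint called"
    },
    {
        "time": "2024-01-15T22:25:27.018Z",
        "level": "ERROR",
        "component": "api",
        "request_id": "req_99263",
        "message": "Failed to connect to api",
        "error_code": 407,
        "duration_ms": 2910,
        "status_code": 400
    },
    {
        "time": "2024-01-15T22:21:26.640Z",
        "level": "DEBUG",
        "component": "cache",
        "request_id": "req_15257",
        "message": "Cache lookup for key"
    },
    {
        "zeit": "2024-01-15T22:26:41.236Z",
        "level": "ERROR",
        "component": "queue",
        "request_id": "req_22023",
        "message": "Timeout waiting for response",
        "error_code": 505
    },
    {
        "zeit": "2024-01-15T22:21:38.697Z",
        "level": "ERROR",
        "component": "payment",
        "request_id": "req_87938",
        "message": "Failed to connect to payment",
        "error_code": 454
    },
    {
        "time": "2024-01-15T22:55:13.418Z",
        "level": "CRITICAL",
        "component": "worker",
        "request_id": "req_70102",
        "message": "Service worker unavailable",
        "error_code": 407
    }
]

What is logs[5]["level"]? "CRITICAL"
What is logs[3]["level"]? "ERROR"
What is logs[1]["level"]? "ERROR"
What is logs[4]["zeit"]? "2024-01-15T22:21:38.697Z"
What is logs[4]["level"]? "ERROR"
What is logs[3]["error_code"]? 505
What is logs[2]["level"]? "DEBUG"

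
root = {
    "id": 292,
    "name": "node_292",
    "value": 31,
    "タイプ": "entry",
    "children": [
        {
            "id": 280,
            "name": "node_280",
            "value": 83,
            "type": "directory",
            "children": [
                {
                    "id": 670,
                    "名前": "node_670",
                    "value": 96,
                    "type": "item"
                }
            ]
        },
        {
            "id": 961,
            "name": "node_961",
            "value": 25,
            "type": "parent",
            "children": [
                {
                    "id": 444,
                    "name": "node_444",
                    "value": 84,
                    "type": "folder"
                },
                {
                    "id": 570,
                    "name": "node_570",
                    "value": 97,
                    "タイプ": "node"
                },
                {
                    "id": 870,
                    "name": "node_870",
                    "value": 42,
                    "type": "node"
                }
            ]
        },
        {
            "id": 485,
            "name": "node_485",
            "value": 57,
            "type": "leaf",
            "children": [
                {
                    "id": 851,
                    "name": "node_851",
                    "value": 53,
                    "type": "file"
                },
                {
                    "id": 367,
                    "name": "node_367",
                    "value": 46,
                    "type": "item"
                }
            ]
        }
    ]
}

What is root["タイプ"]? "entry"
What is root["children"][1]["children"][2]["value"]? 42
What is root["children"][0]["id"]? 280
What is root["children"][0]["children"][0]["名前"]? "node_670"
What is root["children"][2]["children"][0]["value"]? 53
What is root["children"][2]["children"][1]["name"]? "node_367"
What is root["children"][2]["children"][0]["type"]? "file"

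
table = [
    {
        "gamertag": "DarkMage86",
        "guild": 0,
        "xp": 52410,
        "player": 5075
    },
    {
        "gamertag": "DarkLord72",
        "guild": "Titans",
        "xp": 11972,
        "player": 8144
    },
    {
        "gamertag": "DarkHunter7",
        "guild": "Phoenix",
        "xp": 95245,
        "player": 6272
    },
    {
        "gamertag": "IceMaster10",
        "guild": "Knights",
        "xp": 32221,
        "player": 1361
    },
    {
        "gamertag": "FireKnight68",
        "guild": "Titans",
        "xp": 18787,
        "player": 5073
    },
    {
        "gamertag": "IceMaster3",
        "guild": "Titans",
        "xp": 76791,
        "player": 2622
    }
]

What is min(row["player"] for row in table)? 1361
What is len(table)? 6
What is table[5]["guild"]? "Titans"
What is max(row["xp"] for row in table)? 95245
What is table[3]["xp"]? 32221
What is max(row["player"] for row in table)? 8144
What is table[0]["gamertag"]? "DarkMage86"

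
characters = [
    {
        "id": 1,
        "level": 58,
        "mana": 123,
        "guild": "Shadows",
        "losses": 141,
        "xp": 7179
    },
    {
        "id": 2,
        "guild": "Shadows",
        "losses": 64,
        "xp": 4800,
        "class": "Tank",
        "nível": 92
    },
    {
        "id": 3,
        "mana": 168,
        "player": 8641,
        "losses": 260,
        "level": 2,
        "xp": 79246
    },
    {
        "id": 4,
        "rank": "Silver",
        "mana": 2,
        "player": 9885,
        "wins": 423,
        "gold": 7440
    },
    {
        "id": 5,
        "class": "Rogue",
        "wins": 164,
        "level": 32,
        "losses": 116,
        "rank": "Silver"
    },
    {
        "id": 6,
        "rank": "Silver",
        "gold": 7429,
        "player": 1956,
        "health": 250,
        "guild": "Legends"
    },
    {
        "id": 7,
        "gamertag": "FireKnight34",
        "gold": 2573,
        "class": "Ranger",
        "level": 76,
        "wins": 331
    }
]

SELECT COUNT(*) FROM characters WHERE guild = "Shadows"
2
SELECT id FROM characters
[1, 2, 3, 4, 5, 6, 7]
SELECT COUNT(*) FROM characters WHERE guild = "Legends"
1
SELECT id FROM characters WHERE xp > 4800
[1, 3]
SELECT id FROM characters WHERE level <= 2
[3]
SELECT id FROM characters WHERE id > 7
[]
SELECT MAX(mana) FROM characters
168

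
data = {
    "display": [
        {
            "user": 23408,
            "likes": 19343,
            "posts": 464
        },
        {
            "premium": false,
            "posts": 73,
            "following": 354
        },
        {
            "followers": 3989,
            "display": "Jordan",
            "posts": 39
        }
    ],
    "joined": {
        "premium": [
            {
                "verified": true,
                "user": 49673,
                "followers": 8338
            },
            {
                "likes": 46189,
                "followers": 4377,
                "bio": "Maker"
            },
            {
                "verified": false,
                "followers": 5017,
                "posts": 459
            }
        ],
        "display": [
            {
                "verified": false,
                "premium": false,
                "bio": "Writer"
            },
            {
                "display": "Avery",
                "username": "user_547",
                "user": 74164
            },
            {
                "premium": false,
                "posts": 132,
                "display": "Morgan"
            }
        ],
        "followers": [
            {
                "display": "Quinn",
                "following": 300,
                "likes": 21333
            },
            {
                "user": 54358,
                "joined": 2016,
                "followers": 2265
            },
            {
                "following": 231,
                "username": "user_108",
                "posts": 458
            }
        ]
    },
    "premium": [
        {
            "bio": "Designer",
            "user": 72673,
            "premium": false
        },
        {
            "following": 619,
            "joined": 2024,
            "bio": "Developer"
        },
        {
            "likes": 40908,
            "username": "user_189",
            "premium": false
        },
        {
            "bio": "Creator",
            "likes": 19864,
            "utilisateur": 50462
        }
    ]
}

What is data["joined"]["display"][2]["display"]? "Morgan"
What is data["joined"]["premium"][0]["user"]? 49673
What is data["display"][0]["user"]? 23408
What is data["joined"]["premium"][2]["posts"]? 459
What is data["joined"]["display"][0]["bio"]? "Writer"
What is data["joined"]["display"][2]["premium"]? False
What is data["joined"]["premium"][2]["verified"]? False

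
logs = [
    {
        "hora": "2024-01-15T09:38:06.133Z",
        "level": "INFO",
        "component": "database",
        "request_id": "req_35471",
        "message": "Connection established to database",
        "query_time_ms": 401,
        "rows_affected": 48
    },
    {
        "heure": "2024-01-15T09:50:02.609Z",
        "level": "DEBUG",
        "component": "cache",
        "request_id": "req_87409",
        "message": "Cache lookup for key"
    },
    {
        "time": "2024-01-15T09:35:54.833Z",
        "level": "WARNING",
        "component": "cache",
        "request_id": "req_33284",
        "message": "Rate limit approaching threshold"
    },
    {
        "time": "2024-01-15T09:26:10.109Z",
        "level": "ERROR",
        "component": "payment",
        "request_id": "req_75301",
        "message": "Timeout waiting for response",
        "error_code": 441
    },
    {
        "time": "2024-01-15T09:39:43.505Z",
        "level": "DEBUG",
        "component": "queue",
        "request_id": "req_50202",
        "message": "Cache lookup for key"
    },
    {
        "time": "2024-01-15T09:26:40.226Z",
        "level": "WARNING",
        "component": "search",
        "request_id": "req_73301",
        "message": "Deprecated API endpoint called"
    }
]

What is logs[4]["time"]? "2024-01-15T09:39:43.505Z"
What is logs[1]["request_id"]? "req_87409"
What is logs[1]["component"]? "cache"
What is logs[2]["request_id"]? "req_33284"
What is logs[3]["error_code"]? 441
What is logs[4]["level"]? "DEBUG"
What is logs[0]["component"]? "database"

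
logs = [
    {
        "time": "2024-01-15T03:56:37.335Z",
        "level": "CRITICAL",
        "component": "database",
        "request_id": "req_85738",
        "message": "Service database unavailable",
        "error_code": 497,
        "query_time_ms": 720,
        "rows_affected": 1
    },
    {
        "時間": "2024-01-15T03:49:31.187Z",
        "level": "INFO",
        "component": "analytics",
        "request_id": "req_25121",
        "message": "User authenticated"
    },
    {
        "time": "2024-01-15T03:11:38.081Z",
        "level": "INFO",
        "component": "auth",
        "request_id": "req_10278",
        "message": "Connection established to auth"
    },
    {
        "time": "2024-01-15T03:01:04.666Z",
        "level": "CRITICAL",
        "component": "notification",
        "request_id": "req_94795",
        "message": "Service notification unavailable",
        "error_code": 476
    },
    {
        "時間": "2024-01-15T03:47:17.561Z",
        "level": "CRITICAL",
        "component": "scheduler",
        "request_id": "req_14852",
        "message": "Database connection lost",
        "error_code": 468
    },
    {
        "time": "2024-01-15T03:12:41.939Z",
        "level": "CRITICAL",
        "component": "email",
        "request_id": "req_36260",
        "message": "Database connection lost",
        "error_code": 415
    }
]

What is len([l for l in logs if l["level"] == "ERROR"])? 0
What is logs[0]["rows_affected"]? 1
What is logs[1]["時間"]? "2024-01-15T03:49:31.187Z"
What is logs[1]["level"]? "INFO"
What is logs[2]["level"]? "INFO"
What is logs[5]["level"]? "CRITICAL"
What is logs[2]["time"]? "2024-01-15T03:11:38.081Z"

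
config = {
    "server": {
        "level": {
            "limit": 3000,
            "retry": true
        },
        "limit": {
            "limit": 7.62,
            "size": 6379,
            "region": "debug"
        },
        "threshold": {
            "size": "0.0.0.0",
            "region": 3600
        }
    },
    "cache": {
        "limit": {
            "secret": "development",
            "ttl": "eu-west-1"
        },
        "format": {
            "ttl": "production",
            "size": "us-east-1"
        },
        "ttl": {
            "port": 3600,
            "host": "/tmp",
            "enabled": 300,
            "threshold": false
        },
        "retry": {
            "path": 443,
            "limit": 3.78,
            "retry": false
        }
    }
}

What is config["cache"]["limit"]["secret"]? "development"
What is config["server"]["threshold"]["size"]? "0.0.0.0"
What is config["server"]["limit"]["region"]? "debug"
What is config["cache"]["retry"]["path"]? 443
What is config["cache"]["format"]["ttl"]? "production"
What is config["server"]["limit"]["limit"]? 7.62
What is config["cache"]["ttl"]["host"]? "/tmp"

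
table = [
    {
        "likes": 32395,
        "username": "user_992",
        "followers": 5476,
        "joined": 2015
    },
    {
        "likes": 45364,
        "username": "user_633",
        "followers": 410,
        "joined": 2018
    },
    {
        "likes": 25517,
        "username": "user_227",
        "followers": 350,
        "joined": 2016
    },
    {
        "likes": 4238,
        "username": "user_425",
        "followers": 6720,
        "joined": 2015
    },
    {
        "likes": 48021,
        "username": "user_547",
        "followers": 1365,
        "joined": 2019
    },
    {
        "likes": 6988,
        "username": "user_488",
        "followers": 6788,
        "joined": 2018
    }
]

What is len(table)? 6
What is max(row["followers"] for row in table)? 6788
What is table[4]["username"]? "user_547"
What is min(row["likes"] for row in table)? 4238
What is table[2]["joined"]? 2016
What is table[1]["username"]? "user_633"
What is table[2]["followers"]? 350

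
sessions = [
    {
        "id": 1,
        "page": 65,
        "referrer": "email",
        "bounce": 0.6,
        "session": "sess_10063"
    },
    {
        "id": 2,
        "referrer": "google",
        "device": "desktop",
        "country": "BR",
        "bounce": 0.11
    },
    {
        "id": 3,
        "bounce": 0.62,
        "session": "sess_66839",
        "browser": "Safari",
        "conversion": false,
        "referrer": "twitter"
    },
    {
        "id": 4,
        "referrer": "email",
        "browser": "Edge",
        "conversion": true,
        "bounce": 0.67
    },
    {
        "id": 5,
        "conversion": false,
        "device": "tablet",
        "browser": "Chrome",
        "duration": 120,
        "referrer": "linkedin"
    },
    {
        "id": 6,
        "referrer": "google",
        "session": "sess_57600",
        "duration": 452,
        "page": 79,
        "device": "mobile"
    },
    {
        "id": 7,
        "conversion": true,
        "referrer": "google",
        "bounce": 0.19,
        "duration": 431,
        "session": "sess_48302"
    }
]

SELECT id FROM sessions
[1, 2, 3, 4, 5, 6, 7]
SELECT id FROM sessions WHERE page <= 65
[1]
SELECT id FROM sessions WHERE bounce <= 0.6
[1, 2, 7]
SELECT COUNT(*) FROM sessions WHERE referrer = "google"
3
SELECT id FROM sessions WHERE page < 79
[1]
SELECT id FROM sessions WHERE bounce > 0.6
[3, 4]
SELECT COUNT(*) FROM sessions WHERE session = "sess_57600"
1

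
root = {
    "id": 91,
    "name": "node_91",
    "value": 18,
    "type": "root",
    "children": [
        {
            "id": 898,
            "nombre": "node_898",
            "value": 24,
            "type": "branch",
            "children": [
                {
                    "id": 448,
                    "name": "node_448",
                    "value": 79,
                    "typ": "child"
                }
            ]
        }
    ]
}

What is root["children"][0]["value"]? 24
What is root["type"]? "root"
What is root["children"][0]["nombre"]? "node_898"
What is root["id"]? 91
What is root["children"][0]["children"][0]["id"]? 448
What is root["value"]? 18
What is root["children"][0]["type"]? "branch"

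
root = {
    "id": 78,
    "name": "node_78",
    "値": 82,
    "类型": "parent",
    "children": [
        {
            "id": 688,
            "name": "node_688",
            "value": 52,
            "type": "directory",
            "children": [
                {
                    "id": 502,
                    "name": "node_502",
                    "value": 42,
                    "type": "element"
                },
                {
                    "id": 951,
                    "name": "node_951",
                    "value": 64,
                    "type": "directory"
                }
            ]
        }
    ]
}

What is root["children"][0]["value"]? 52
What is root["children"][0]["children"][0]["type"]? "element"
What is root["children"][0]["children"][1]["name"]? "node_951"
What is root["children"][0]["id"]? 688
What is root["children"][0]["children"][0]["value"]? 42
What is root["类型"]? "parent"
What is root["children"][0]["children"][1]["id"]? 951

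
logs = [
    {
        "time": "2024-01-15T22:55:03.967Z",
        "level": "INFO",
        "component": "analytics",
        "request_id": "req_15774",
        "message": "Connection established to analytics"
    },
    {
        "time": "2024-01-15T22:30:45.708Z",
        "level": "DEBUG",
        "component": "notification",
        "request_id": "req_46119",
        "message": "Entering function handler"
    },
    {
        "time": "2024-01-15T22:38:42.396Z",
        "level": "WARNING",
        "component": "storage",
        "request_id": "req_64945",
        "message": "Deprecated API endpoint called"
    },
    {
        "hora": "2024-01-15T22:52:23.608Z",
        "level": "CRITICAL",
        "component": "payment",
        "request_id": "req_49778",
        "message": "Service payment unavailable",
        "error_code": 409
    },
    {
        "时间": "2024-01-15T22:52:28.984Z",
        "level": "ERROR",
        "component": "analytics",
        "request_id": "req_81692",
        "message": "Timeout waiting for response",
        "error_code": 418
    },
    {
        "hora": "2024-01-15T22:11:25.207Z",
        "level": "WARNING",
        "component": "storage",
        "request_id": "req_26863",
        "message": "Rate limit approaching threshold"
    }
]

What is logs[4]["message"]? "Timeout waiting for response"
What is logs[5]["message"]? "Rate limit approaching threshold"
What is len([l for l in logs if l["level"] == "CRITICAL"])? 1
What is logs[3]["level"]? "CRITICAL"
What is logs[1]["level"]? "DEBUG"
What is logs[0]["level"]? "INFO"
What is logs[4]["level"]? "ERROR"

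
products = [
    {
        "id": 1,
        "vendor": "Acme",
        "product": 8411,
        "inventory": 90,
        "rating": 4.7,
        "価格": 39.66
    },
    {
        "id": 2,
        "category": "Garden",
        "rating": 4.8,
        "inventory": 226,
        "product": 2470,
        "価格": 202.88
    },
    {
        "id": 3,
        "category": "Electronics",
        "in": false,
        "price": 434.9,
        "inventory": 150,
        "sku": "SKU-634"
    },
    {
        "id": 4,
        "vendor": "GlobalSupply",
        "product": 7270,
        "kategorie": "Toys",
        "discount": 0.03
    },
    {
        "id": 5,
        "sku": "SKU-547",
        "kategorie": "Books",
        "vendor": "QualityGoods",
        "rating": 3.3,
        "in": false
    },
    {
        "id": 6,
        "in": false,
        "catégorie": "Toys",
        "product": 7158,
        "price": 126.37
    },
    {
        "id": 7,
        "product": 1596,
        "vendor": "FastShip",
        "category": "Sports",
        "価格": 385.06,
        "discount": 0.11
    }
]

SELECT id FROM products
[1, 2, 3, 4, 5, 6, 7]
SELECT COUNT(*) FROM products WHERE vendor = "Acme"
1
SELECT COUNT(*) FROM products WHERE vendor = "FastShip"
1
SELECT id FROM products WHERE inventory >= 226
[2]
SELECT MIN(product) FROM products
1596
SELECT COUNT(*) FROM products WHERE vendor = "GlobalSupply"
1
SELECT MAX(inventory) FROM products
226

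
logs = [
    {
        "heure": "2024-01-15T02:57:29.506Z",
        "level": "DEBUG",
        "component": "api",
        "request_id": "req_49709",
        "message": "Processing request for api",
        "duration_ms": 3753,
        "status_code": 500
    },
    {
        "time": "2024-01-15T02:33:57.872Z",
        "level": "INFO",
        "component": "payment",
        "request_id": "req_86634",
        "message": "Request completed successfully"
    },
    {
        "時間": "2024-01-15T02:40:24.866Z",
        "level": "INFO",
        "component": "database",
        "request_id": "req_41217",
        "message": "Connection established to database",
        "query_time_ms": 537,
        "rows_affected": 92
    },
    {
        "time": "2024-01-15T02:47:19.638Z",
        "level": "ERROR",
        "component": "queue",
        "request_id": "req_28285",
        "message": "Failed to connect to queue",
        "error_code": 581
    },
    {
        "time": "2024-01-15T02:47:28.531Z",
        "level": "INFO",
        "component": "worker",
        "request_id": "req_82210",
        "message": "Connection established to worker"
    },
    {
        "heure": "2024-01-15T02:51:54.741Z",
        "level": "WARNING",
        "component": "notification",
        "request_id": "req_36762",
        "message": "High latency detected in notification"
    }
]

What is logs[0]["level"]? "DEBUG"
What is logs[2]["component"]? "database"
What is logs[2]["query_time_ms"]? 537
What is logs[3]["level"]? "ERROR"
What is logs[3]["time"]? "2024-01-15T02:47:19.638Z"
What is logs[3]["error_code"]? 581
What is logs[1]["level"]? "INFO"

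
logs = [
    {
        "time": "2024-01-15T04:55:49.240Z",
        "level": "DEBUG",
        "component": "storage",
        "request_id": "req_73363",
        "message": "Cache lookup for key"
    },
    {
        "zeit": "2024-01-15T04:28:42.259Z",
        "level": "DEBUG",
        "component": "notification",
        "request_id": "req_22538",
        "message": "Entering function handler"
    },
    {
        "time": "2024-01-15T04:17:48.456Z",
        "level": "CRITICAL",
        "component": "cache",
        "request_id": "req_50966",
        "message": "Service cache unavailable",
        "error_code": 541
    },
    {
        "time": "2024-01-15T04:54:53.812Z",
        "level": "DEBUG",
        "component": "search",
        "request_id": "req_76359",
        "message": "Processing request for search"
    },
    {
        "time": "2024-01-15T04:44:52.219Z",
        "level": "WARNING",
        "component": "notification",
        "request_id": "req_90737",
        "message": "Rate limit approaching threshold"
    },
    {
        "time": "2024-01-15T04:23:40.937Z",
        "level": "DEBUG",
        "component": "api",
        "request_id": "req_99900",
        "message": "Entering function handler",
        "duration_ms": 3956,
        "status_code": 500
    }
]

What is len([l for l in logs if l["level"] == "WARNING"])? 1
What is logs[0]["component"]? "storage"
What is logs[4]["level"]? "WARNING"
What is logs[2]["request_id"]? "req_50966"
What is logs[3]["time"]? "2024-01-15T04:54:53.812Z"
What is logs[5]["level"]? "DEBUG"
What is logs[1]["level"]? "DEBUG"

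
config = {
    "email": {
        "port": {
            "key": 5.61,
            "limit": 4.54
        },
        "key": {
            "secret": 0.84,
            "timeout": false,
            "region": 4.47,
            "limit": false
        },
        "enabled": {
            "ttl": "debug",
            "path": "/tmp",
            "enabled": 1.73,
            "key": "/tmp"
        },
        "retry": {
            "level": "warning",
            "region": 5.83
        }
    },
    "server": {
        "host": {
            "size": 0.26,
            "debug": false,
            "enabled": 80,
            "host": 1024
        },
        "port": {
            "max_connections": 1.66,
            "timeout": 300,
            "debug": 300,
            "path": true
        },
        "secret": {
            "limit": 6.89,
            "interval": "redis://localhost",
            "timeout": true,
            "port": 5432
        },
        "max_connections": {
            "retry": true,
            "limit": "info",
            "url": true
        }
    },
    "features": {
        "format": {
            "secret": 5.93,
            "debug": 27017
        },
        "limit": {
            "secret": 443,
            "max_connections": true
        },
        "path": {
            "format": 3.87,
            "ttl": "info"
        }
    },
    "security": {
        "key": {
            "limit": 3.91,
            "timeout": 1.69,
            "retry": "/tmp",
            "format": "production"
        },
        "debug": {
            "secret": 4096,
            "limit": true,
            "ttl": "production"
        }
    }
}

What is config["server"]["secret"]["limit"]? 6.89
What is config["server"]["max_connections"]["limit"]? "info"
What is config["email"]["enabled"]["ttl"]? "debug"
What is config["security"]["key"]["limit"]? 3.91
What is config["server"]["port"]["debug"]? 300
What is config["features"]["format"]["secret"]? 5.93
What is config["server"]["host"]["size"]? 0.26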